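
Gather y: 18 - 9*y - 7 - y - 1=10 - 10*y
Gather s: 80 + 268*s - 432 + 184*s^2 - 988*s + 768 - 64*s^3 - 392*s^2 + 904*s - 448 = -64*s^3 - 208*s^2 + 184*s - 32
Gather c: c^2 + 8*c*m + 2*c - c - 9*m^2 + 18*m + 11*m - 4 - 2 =c^2 + c*(8*m + 1) - 9*m^2 + 29*m - 6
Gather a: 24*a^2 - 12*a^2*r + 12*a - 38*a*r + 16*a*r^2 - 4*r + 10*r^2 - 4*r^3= a^2*(24 - 12*r) + a*(16*r^2 - 38*r + 12) - 4*r^3 + 10*r^2 - 4*r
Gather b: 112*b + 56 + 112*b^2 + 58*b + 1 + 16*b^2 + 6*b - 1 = 128*b^2 + 176*b + 56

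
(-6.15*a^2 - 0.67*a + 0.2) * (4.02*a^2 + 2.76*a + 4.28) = -24.723*a^4 - 19.6674*a^3 - 27.3672*a^2 - 2.3156*a + 0.856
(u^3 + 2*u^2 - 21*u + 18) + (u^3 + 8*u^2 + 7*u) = 2*u^3 + 10*u^2 - 14*u + 18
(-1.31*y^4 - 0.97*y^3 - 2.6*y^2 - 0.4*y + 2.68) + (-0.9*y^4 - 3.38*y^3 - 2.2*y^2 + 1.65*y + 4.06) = -2.21*y^4 - 4.35*y^3 - 4.8*y^2 + 1.25*y + 6.74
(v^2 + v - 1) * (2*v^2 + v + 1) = 2*v^4 + 3*v^3 - 1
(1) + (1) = 2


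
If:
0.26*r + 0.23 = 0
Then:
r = -0.88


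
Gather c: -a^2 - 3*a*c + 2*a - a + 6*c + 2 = -a^2 + a + c*(6 - 3*a) + 2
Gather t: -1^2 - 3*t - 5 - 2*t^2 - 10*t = -2*t^2 - 13*t - 6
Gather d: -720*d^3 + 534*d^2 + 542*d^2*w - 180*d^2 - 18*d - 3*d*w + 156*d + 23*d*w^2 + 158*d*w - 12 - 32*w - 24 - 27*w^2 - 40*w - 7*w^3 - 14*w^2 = -720*d^3 + d^2*(542*w + 354) + d*(23*w^2 + 155*w + 138) - 7*w^3 - 41*w^2 - 72*w - 36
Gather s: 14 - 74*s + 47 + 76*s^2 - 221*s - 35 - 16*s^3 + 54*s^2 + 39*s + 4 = -16*s^3 + 130*s^2 - 256*s + 30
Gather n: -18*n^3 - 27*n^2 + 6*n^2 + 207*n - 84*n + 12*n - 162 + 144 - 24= -18*n^3 - 21*n^2 + 135*n - 42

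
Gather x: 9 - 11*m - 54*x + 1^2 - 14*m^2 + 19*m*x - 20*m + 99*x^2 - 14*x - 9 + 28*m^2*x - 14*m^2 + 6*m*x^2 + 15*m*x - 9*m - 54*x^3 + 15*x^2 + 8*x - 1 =-28*m^2 - 40*m - 54*x^3 + x^2*(6*m + 114) + x*(28*m^2 + 34*m - 60)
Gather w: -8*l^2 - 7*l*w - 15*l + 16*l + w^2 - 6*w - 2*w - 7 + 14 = -8*l^2 + l + w^2 + w*(-7*l - 8) + 7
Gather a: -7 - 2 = -9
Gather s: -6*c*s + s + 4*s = s*(5 - 6*c)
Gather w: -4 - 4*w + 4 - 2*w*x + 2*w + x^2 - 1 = w*(-2*x - 2) + x^2 - 1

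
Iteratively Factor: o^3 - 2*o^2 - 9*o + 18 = (o - 2)*(o^2 - 9) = (o - 2)*(o + 3)*(o - 3)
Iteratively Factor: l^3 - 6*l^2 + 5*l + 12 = (l + 1)*(l^2 - 7*l + 12) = (l - 4)*(l + 1)*(l - 3)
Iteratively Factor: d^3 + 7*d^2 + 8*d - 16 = (d - 1)*(d^2 + 8*d + 16) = (d - 1)*(d + 4)*(d + 4)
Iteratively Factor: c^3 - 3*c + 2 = (c + 2)*(c^2 - 2*c + 1) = (c - 1)*(c + 2)*(c - 1)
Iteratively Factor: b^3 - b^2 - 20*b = (b - 5)*(b^2 + 4*b) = b*(b - 5)*(b + 4)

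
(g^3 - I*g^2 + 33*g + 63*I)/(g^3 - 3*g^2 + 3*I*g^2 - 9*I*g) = (g^2 - 4*I*g + 21)/(g*(g - 3))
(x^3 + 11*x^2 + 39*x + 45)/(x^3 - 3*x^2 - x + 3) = (x^3 + 11*x^2 + 39*x + 45)/(x^3 - 3*x^2 - x + 3)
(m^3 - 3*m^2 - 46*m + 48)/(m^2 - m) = m - 2 - 48/m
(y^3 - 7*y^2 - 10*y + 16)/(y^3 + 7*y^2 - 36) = (y^3 - 7*y^2 - 10*y + 16)/(y^3 + 7*y^2 - 36)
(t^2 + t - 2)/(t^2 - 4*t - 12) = (t - 1)/(t - 6)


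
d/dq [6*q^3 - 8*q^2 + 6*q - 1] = 18*q^2 - 16*q + 6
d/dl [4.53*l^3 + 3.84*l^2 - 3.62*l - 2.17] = 13.59*l^2 + 7.68*l - 3.62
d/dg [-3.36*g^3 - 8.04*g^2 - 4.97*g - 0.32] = -10.08*g^2 - 16.08*g - 4.97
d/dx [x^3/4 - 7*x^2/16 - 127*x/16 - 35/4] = 3*x^2/4 - 7*x/8 - 127/16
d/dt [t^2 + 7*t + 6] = 2*t + 7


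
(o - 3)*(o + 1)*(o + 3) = o^3 + o^2 - 9*o - 9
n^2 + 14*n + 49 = (n + 7)^2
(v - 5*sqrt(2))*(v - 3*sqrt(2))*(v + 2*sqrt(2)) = v^3 - 6*sqrt(2)*v^2 - 2*v + 60*sqrt(2)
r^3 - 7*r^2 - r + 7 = (r - 7)*(r - 1)*(r + 1)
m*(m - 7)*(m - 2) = m^3 - 9*m^2 + 14*m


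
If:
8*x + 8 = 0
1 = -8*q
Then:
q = -1/8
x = -1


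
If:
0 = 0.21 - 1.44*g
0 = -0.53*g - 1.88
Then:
No Solution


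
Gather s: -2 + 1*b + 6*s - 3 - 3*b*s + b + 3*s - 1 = 2*b + s*(9 - 3*b) - 6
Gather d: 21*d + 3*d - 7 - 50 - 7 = 24*d - 64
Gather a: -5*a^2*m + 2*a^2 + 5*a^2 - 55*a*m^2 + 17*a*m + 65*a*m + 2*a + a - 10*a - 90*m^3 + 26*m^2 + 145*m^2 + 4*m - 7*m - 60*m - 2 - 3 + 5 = a^2*(7 - 5*m) + a*(-55*m^2 + 82*m - 7) - 90*m^3 + 171*m^2 - 63*m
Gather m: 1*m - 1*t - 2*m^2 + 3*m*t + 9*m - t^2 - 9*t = -2*m^2 + m*(3*t + 10) - t^2 - 10*t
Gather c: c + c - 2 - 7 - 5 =2*c - 14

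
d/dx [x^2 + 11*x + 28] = 2*x + 11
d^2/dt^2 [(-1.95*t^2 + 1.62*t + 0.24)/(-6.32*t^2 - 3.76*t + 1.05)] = (1.13686837721616e-13*t^4 - 222.089856*t^3 + 20.124144*t^2 - 98.720928*t - 18.463098)/(252.435968*t^6 + 450.550272*t^5 + 142.230336*t^4 - 96.550784*t^3 - 23.63004*t^2 + 12.4362*t - 1.157625)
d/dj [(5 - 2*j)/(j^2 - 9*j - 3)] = (2*j^2 - 10*j + 51)/(j^4 - 18*j^3 + 75*j^2 + 54*j + 9)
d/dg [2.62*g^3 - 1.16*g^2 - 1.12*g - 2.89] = 7.86*g^2 - 2.32*g - 1.12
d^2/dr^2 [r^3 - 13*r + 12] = 6*r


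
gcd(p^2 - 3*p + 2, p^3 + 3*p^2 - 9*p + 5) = p - 1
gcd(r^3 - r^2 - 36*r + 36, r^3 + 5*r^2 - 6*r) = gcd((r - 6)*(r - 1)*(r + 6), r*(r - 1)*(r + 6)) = r^2 + 5*r - 6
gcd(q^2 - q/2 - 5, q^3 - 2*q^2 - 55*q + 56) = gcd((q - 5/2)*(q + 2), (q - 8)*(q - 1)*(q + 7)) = 1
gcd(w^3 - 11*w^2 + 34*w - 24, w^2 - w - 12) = w - 4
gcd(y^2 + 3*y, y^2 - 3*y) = y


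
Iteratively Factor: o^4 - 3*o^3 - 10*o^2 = (o - 5)*(o^3 + 2*o^2) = (o - 5)*(o + 2)*(o^2) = o*(o - 5)*(o + 2)*(o)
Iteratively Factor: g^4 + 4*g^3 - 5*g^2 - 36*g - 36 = (g + 2)*(g^3 + 2*g^2 - 9*g - 18) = (g + 2)*(g + 3)*(g^2 - g - 6) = (g - 3)*(g + 2)*(g + 3)*(g + 2)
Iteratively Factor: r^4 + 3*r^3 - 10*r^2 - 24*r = (r + 2)*(r^3 + r^2 - 12*r) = (r + 2)*(r + 4)*(r^2 - 3*r) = (r - 3)*(r + 2)*(r + 4)*(r)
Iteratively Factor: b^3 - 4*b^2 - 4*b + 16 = (b - 4)*(b^2 - 4) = (b - 4)*(b + 2)*(b - 2)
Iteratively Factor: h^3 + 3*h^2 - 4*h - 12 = (h + 2)*(h^2 + h - 6) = (h + 2)*(h + 3)*(h - 2)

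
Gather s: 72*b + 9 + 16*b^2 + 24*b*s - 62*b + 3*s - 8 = 16*b^2 + 10*b + s*(24*b + 3) + 1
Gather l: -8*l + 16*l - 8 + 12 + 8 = 8*l + 12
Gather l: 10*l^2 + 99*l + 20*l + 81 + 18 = 10*l^2 + 119*l + 99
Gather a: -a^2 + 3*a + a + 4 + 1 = -a^2 + 4*a + 5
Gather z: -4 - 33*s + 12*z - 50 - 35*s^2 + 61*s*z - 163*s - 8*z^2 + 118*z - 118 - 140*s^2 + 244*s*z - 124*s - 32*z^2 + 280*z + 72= -175*s^2 - 320*s - 40*z^2 + z*(305*s + 410) - 100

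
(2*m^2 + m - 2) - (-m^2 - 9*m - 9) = 3*m^2 + 10*m + 7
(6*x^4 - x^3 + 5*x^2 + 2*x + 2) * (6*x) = 36*x^5 - 6*x^4 + 30*x^3 + 12*x^2 + 12*x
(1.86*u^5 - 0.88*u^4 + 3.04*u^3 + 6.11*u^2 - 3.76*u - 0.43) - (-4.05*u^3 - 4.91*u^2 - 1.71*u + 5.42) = 1.86*u^5 - 0.88*u^4 + 7.09*u^3 + 11.02*u^2 - 2.05*u - 5.85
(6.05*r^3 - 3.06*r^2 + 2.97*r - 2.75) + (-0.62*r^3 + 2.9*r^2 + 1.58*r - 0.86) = 5.43*r^3 - 0.16*r^2 + 4.55*r - 3.61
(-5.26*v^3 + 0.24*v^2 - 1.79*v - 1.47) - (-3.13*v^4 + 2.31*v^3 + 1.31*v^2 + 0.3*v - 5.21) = 3.13*v^4 - 7.57*v^3 - 1.07*v^2 - 2.09*v + 3.74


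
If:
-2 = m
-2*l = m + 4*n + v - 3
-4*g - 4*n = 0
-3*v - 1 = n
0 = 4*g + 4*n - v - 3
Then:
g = -8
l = -12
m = -2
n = 8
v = -3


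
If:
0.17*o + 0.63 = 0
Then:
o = -3.71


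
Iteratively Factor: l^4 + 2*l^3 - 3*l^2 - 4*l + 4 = (l + 2)*(l^3 - 3*l + 2) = (l - 1)*(l + 2)*(l^2 + l - 2) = (l - 1)^2*(l + 2)*(l + 2)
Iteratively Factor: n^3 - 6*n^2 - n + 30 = (n - 5)*(n^2 - n - 6) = (n - 5)*(n + 2)*(n - 3)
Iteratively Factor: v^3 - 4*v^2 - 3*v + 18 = (v - 3)*(v^2 - v - 6) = (v - 3)*(v + 2)*(v - 3)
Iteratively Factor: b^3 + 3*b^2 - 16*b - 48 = (b + 3)*(b^2 - 16) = (b + 3)*(b + 4)*(b - 4)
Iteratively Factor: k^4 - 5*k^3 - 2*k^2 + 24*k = (k + 2)*(k^3 - 7*k^2 + 12*k) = (k - 4)*(k + 2)*(k^2 - 3*k) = k*(k - 4)*(k + 2)*(k - 3)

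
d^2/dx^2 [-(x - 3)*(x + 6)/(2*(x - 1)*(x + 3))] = (-x^3 + 45*x^2 + 81*x + 99)/(x^6 + 6*x^5 + 3*x^4 - 28*x^3 - 9*x^2 + 54*x - 27)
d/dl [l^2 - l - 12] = 2*l - 1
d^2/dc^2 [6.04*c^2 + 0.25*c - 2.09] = 12.0800000000000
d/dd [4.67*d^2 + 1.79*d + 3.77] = 9.34*d + 1.79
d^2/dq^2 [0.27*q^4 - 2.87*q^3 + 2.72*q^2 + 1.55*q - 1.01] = 3.24*q^2 - 17.22*q + 5.44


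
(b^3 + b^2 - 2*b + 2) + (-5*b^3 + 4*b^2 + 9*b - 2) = -4*b^3 + 5*b^2 + 7*b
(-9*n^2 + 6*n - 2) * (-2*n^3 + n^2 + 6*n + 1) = 18*n^5 - 21*n^4 - 44*n^3 + 25*n^2 - 6*n - 2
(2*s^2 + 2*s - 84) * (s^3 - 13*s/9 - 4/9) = 2*s^5 + 2*s^4 - 782*s^3/9 - 34*s^2/9 + 1084*s/9 + 112/3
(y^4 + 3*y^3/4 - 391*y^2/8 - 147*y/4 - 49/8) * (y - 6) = y^5 - 21*y^4/4 - 427*y^3/8 + 513*y^2/2 + 1715*y/8 + 147/4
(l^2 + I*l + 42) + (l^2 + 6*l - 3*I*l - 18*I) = 2*l^2 + 6*l - 2*I*l + 42 - 18*I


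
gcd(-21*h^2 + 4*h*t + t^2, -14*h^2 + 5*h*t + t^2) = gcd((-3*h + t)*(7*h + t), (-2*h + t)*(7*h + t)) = 7*h + t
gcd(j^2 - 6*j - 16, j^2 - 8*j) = j - 8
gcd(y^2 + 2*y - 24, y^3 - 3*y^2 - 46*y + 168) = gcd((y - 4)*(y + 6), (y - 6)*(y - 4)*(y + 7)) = y - 4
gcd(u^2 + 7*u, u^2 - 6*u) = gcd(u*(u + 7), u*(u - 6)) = u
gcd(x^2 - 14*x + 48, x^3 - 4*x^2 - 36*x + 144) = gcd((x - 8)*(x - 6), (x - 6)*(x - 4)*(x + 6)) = x - 6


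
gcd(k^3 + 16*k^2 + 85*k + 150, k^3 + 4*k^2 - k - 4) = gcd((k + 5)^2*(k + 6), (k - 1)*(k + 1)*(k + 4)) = 1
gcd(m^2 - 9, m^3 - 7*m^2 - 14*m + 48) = m + 3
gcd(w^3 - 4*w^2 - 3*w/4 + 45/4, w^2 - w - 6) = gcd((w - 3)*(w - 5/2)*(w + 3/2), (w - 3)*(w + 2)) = w - 3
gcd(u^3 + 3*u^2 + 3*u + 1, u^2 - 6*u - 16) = 1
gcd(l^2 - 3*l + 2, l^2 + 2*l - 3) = l - 1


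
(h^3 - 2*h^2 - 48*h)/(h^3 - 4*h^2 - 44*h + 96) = h/(h - 2)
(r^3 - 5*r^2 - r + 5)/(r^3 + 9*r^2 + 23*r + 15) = (r^2 - 6*r + 5)/(r^2 + 8*r + 15)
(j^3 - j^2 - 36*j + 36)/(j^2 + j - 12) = (j^3 - j^2 - 36*j + 36)/(j^2 + j - 12)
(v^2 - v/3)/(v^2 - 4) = v*(3*v - 1)/(3*(v^2 - 4))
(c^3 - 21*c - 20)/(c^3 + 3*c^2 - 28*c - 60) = (c^2 + 5*c + 4)/(c^2 + 8*c + 12)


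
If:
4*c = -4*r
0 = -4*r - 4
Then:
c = 1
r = -1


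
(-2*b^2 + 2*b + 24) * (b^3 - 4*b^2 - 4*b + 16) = -2*b^5 + 10*b^4 + 24*b^3 - 136*b^2 - 64*b + 384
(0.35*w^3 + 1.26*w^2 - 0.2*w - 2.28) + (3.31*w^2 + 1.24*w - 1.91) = 0.35*w^3 + 4.57*w^2 + 1.04*w - 4.19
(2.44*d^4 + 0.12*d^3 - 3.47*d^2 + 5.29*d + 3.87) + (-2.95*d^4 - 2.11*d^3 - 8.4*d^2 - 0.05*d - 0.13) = -0.51*d^4 - 1.99*d^3 - 11.87*d^2 + 5.24*d + 3.74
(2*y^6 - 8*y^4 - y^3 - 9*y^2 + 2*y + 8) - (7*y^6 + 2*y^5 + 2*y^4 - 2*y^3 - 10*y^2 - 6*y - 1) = -5*y^6 - 2*y^5 - 10*y^4 + y^3 + y^2 + 8*y + 9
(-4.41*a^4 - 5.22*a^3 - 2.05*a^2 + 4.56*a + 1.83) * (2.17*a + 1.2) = -9.5697*a^5 - 16.6194*a^4 - 10.7125*a^3 + 7.4352*a^2 + 9.4431*a + 2.196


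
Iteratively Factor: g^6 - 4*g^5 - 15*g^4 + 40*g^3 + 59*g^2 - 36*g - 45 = (g - 5)*(g^5 + g^4 - 10*g^3 - 10*g^2 + 9*g + 9) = (g - 5)*(g + 3)*(g^4 - 2*g^3 - 4*g^2 + 2*g + 3) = (g - 5)*(g + 1)*(g + 3)*(g^3 - 3*g^2 - g + 3) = (g - 5)*(g - 3)*(g + 1)*(g + 3)*(g^2 - 1) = (g - 5)*(g - 3)*(g - 1)*(g + 1)*(g + 3)*(g + 1)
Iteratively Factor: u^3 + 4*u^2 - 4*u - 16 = (u + 4)*(u^2 - 4) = (u + 2)*(u + 4)*(u - 2)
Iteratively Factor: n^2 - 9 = (n - 3)*(n + 3)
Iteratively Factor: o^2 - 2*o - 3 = (o + 1)*(o - 3)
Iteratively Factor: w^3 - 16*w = (w)*(w^2 - 16) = w*(w - 4)*(w + 4)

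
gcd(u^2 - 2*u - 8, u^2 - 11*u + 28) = u - 4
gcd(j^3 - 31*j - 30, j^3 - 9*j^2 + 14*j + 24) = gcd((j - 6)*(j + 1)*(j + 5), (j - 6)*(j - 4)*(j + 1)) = j^2 - 5*j - 6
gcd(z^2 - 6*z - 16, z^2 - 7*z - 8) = z - 8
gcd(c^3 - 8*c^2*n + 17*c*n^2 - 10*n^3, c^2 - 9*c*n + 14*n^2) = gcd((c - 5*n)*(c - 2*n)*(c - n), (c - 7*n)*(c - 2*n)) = c - 2*n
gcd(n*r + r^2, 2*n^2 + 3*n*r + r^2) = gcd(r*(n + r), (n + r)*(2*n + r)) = n + r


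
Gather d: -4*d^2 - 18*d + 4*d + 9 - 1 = -4*d^2 - 14*d + 8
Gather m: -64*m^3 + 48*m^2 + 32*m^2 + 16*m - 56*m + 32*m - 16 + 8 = -64*m^3 + 80*m^2 - 8*m - 8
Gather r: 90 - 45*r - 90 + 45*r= 0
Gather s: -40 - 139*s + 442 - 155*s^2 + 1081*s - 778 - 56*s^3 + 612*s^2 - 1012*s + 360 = -56*s^3 + 457*s^2 - 70*s - 16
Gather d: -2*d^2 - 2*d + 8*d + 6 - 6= -2*d^2 + 6*d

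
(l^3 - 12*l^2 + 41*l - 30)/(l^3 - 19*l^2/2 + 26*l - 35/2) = 2*(l - 6)/(2*l - 7)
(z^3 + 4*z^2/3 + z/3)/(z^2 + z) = z + 1/3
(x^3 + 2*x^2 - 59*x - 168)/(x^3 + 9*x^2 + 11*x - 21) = (x - 8)/(x - 1)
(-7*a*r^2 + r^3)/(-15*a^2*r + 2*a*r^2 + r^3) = r*(-7*a + r)/(-15*a^2 + 2*a*r + r^2)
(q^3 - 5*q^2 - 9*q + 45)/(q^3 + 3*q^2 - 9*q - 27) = (q - 5)/(q + 3)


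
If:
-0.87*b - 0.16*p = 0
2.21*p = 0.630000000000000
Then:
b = -0.05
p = 0.29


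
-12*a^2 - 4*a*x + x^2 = (-6*a + x)*(2*a + x)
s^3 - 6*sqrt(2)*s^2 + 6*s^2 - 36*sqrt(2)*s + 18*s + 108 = (s + 6)*(s - 3*sqrt(2))^2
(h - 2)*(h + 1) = h^2 - h - 2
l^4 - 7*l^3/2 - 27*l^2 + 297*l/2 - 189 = (l - 7/2)*(l - 3)^2*(l + 6)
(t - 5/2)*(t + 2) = t^2 - t/2 - 5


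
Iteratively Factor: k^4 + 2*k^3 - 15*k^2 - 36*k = (k + 3)*(k^3 - k^2 - 12*k) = k*(k + 3)*(k^2 - k - 12) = k*(k - 4)*(k + 3)*(k + 3)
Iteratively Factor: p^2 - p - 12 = (p - 4)*(p + 3)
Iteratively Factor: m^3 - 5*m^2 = (m)*(m^2 - 5*m) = m^2*(m - 5)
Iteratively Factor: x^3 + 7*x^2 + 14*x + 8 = (x + 1)*(x^2 + 6*x + 8) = (x + 1)*(x + 2)*(x + 4)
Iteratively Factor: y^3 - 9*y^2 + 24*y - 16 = (y - 4)*(y^2 - 5*y + 4) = (y - 4)*(y - 1)*(y - 4)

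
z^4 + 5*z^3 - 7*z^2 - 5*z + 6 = (z - 1)^2*(z + 1)*(z + 6)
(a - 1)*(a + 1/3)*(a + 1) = a^3 + a^2/3 - a - 1/3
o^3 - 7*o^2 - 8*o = o*(o - 8)*(o + 1)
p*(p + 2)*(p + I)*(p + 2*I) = p^4 + 2*p^3 + 3*I*p^3 - 2*p^2 + 6*I*p^2 - 4*p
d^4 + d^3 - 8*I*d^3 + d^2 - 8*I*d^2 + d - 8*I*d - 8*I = (d + 1)*(d - 8*I)*(d - I)*(d + I)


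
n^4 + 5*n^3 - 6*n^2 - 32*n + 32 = (n - 2)*(n - 1)*(n + 4)^2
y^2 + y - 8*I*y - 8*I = (y + 1)*(y - 8*I)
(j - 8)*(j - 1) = j^2 - 9*j + 8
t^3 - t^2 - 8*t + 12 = (t - 2)^2*(t + 3)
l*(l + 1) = l^2 + l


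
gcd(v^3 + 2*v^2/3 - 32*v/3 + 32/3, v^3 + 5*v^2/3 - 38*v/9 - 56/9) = v - 2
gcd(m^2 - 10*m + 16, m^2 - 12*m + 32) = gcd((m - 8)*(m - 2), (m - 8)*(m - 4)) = m - 8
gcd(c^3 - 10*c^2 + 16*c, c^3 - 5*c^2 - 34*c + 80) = c^2 - 10*c + 16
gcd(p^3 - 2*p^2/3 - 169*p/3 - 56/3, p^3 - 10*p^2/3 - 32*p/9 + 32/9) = 1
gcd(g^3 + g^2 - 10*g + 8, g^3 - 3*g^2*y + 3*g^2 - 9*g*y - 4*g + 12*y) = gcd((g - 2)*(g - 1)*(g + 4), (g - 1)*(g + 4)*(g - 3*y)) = g^2 + 3*g - 4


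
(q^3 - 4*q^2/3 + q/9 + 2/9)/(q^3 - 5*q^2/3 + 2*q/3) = (q + 1/3)/q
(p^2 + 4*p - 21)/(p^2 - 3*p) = (p + 7)/p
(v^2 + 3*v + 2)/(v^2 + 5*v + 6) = (v + 1)/(v + 3)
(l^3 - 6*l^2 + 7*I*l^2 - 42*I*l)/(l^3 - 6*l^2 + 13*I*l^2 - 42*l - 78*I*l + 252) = l/(l + 6*I)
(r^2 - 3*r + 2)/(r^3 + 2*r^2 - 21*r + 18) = (r - 2)/(r^2 + 3*r - 18)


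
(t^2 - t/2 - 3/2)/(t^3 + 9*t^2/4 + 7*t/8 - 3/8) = 4*(2*t - 3)/(8*t^2 + 10*t - 3)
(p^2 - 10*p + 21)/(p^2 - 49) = (p - 3)/(p + 7)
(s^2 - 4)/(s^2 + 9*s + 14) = (s - 2)/(s + 7)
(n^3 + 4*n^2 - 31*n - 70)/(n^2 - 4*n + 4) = (n^3 + 4*n^2 - 31*n - 70)/(n^2 - 4*n + 4)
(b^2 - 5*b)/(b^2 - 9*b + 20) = b/(b - 4)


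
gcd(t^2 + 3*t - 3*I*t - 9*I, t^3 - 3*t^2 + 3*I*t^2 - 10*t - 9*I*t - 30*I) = 1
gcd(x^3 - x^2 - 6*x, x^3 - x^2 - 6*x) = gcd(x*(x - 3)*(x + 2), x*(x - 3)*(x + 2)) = x^3 - x^2 - 6*x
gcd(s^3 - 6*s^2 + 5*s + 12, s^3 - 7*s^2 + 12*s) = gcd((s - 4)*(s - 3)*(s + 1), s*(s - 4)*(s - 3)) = s^2 - 7*s + 12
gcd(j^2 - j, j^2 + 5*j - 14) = 1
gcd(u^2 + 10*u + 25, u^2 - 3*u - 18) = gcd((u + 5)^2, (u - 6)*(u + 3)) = 1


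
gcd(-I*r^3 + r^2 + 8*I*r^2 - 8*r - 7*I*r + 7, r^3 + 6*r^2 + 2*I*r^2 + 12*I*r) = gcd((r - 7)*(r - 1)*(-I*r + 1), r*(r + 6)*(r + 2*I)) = 1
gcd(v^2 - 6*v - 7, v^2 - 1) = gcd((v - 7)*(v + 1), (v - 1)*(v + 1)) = v + 1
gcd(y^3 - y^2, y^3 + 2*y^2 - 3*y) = y^2 - y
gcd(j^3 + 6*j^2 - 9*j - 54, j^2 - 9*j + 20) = 1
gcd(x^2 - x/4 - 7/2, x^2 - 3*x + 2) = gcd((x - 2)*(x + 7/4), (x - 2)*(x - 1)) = x - 2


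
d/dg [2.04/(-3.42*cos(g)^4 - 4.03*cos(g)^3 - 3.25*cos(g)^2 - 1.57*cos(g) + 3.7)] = -(27.9072*cos(g)^3 + 24.6636*cos(g)^2 + 13.26*cos(g) + 3.20280000000001)*sin(g)/(3.42*cos(g)^4 + 4.03*cos(g)^3 + 3.25*cos(g)^2 + 1.57*cos(g) - 3.7)^2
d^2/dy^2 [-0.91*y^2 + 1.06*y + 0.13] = -1.82000000000000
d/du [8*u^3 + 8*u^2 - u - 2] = 24*u^2 + 16*u - 1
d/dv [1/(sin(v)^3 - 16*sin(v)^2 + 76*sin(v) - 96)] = (-3*sin(v)^2 + 32*sin(v) - 76)*cos(v)/(sin(v)^3 - 16*sin(v)^2 + 76*sin(v) - 96)^2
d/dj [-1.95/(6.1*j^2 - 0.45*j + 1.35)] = (23.79*j - 0.8775)/(6.1*j^2 - 0.45*j + 1.35)^2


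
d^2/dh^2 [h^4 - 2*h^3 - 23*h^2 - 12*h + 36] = 12*h^2 - 12*h - 46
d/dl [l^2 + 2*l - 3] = 2*l + 2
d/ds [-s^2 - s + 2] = -2*s - 1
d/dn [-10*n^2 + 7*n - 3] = 7 - 20*n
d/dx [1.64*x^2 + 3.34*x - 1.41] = 3.28*x + 3.34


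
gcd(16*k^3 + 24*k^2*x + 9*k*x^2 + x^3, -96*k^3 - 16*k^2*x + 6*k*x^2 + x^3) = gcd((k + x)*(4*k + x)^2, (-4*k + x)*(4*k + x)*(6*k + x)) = 4*k + x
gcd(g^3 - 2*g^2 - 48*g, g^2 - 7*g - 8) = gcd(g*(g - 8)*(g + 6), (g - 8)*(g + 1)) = g - 8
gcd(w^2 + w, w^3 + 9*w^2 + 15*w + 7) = w + 1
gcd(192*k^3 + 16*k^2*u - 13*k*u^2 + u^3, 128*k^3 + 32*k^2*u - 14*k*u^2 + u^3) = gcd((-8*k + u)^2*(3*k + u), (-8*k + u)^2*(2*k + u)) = 64*k^2 - 16*k*u + u^2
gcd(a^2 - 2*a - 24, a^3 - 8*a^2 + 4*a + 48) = a - 6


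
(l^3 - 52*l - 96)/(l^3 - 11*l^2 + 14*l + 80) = (l + 6)/(l - 5)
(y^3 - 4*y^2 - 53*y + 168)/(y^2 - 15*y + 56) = (y^2 + 4*y - 21)/(y - 7)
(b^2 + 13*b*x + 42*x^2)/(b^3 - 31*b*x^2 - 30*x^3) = (-b^2 - 13*b*x - 42*x^2)/(-b^3 + 31*b*x^2 + 30*x^3)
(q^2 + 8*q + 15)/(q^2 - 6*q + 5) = (q^2 + 8*q + 15)/(q^2 - 6*q + 5)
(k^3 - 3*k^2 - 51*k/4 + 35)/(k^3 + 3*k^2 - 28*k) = (k^2 + k - 35/4)/(k*(k + 7))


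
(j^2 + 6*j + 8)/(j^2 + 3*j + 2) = (j + 4)/(j + 1)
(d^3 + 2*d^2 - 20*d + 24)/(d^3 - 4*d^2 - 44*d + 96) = (d - 2)/(d - 8)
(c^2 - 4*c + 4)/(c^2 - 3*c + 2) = (c - 2)/(c - 1)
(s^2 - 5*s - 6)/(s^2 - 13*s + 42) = (s + 1)/(s - 7)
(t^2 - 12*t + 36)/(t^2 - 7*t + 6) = (t - 6)/(t - 1)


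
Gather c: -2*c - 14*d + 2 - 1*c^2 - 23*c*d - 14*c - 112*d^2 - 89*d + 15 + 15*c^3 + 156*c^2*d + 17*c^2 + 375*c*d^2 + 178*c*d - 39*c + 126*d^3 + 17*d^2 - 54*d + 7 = 15*c^3 + c^2*(156*d + 16) + c*(375*d^2 + 155*d - 55) + 126*d^3 - 95*d^2 - 157*d + 24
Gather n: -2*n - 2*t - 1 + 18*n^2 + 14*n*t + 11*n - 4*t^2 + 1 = 18*n^2 + n*(14*t + 9) - 4*t^2 - 2*t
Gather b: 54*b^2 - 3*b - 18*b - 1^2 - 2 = 54*b^2 - 21*b - 3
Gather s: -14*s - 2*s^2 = -2*s^2 - 14*s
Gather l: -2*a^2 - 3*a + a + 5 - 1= -2*a^2 - 2*a + 4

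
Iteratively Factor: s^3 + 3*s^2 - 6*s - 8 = (s + 1)*(s^2 + 2*s - 8) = (s - 2)*(s + 1)*(s + 4)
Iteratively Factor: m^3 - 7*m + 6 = (m - 1)*(m^2 + m - 6) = (m - 2)*(m - 1)*(m + 3)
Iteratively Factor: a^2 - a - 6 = (a - 3)*(a + 2)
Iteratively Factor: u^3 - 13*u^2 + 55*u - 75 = (u - 5)*(u^2 - 8*u + 15) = (u - 5)*(u - 3)*(u - 5)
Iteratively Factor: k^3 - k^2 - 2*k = (k)*(k^2 - k - 2) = k*(k - 2)*(k + 1)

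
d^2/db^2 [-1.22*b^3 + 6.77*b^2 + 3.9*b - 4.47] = 13.54 - 7.32*b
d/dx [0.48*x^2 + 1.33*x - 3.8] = 0.96*x + 1.33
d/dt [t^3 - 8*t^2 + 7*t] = 3*t^2 - 16*t + 7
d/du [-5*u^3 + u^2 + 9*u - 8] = -15*u^2 + 2*u + 9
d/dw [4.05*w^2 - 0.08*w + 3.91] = 8.1*w - 0.08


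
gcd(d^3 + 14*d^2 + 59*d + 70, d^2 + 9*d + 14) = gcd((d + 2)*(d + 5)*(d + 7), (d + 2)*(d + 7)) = d^2 + 9*d + 14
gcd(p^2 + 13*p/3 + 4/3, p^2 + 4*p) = p + 4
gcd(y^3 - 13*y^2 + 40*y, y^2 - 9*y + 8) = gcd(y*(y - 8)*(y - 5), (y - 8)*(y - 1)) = y - 8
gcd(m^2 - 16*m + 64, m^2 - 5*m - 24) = m - 8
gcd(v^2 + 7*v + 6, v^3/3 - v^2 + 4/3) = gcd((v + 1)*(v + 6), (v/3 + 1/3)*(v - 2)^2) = v + 1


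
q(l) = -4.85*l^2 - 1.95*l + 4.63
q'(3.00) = -31.05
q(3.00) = -44.87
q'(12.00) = -118.35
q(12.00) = -717.17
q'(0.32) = -5.05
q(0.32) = 3.51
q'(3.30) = -33.96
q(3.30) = -54.62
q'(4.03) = -41.04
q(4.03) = -82.00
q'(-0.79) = 5.71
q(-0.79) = 3.14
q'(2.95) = -30.56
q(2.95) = -43.33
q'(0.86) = -10.29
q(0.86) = -0.63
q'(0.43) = -6.12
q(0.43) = 2.89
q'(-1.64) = 13.96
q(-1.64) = -5.22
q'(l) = -9.7*l - 1.95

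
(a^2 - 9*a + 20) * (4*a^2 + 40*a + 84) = 4*a^4 + 4*a^3 - 196*a^2 + 44*a + 1680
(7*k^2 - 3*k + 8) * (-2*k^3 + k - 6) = -14*k^5 + 6*k^4 - 9*k^3 - 45*k^2 + 26*k - 48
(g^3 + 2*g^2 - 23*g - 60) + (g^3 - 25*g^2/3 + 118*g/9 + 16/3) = 2*g^3 - 19*g^2/3 - 89*g/9 - 164/3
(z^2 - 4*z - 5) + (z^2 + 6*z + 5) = 2*z^2 + 2*z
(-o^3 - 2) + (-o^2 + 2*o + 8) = -o^3 - o^2 + 2*o + 6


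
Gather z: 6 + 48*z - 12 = 48*z - 6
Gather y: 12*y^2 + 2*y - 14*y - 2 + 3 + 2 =12*y^2 - 12*y + 3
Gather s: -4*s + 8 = 8 - 4*s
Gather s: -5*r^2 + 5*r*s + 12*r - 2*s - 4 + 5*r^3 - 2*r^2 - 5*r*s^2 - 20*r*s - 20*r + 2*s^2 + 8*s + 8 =5*r^3 - 7*r^2 - 8*r + s^2*(2 - 5*r) + s*(6 - 15*r) + 4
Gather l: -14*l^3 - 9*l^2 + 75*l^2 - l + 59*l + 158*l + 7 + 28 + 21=-14*l^3 + 66*l^2 + 216*l + 56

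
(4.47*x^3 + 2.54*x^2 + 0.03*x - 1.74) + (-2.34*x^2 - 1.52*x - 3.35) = 4.47*x^3 + 0.2*x^2 - 1.49*x - 5.09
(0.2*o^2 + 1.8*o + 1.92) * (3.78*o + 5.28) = 0.756*o^3 + 7.86*o^2 + 16.7616*o + 10.1376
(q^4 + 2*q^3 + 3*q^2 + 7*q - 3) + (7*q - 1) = q^4 + 2*q^3 + 3*q^2 + 14*q - 4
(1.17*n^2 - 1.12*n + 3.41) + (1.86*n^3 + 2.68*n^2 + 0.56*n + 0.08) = 1.86*n^3 + 3.85*n^2 - 0.56*n + 3.49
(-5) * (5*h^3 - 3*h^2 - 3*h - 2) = -25*h^3 + 15*h^2 + 15*h + 10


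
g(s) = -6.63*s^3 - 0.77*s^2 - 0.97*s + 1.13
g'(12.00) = -2883.61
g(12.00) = -11578.03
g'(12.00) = -2883.61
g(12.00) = -11578.03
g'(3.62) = -267.19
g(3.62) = -326.99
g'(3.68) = -276.00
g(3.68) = -343.28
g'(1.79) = -67.46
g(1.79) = -41.10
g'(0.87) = -17.36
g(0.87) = -4.66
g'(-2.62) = -133.47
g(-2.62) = 117.62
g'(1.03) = -23.66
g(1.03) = -7.93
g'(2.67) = -146.88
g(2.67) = -133.15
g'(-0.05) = -0.94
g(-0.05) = 1.18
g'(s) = -19.89*s^2 - 1.54*s - 0.97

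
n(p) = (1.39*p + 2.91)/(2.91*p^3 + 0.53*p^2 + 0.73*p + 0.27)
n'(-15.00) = 0.00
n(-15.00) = 0.00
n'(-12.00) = 0.00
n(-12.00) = 0.00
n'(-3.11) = -0.00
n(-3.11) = 0.02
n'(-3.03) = -0.00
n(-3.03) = 0.02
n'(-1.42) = -0.42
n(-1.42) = -0.12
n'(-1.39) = -0.46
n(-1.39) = -0.13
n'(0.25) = -15.18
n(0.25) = 6.13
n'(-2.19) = -0.04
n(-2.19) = 0.00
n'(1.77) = -0.36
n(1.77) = 0.28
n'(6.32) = -0.01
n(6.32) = 0.02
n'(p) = (1.39*p + 2.91)*(-8.73*p^2 - 1.06*p - 0.73)/(2.91*p^3 + 0.53*p^2 + 0.73*p + 0.27)^2 + 1.39/(2.91*p^3 + 0.53*p^2 + 0.73*p + 0.27)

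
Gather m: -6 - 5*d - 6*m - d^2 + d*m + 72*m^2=-d^2 - 5*d + 72*m^2 + m*(d - 6) - 6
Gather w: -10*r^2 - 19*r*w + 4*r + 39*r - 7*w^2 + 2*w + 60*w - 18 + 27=-10*r^2 + 43*r - 7*w^2 + w*(62 - 19*r) + 9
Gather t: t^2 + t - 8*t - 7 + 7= t^2 - 7*t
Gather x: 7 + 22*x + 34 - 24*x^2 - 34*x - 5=-24*x^2 - 12*x + 36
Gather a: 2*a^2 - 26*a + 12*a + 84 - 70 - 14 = 2*a^2 - 14*a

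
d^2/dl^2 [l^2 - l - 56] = 2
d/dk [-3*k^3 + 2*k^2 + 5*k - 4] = -9*k^2 + 4*k + 5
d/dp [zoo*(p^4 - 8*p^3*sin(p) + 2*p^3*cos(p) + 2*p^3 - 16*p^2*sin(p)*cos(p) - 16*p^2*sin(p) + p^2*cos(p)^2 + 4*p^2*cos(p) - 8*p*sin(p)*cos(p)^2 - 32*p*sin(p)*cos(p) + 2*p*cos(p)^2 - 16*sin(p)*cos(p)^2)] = zoo*p^3*sin(p + pi/4) + zoo*p^3 + zoo*p^2*sin(2*p) + zoo*p^2*sin(p + pi/4) + zoo*p^2 + zoo*p*sin(p) + zoo*p*sin(2*p) + zoo*p*cos(p) + zoo*p + zoo*sin(p) + zoo*sin(3*p) + zoo*sin(2*p + pi/4) + zoo*cos(p) + zoo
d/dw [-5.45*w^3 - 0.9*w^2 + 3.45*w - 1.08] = -16.35*w^2 - 1.8*w + 3.45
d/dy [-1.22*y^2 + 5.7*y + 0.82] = 5.7 - 2.44*y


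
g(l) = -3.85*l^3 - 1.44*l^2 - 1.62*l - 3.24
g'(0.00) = -1.62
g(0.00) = -3.24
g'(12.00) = -1699.38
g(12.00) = -6882.84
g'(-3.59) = -140.14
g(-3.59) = 162.15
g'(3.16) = -126.05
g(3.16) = -144.22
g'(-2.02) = -42.93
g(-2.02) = 25.89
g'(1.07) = -17.93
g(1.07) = -11.34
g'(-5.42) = -325.31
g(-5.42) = 576.24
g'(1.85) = -46.48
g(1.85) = -35.54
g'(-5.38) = -320.43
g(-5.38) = 563.32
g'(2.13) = -60.16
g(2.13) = -50.43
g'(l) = -11.55*l^2 - 2.88*l - 1.62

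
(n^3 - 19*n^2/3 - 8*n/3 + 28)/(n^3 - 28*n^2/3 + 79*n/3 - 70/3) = (n^2 - 4*n - 12)/(n^2 - 7*n + 10)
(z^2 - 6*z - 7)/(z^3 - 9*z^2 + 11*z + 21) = 1/(z - 3)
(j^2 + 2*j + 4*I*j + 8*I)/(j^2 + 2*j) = (j + 4*I)/j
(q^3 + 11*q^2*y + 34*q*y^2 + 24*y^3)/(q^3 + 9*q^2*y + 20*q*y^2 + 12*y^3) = (q + 4*y)/(q + 2*y)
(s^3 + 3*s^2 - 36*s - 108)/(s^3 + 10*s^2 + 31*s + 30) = (s^2 - 36)/(s^2 + 7*s + 10)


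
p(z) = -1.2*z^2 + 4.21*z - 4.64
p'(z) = 4.21 - 2.4*z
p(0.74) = -2.18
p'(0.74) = 2.43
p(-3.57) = -34.96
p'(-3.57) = 12.78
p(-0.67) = -8.00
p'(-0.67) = 5.82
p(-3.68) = -36.38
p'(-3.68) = 13.04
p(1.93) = -0.98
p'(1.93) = -0.42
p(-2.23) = -20.00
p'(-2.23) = 9.56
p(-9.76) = -160.04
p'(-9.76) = 27.63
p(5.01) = -13.67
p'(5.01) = -7.81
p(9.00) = -63.95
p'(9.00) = -17.39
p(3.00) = -2.81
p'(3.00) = -2.99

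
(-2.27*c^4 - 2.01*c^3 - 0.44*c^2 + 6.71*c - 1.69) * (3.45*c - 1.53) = -7.8315*c^5 - 3.4614*c^4 + 1.5573*c^3 + 23.8227*c^2 - 16.0968*c + 2.5857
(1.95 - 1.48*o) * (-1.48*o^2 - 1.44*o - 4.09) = 2.1904*o^3 - 0.7548*o^2 + 3.2452*o - 7.9755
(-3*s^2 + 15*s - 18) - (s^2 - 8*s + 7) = -4*s^2 + 23*s - 25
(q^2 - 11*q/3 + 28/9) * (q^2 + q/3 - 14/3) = q^4 - 10*q^3/3 - 25*q^2/9 + 490*q/27 - 392/27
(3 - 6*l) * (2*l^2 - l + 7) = -12*l^3 + 12*l^2 - 45*l + 21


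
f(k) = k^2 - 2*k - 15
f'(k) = 2*k - 2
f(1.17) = -15.97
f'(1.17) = 0.34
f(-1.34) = -10.52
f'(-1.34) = -4.68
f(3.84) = -7.93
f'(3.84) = 5.68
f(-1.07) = -11.72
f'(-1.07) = -4.14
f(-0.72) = -13.04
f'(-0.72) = -3.44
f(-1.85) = -7.88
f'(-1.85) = -5.70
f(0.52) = -15.77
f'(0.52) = -0.96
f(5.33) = 2.75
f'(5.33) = 8.66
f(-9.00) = 84.00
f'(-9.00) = -20.00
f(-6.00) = 33.00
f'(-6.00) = -14.00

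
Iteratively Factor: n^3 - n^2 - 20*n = (n)*(n^2 - n - 20) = n*(n - 5)*(n + 4)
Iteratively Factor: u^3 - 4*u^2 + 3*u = (u - 3)*(u^2 - u) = (u - 3)*(u - 1)*(u)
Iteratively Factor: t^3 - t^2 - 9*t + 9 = (t - 1)*(t^2 - 9) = (t - 1)*(t + 3)*(t - 3)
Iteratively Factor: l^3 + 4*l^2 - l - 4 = (l + 4)*(l^2 - 1) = (l - 1)*(l + 4)*(l + 1)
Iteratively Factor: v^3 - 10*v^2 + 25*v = (v - 5)*(v^2 - 5*v) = v*(v - 5)*(v - 5)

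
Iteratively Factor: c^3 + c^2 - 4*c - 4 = (c - 2)*(c^2 + 3*c + 2) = (c - 2)*(c + 1)*(c + 2)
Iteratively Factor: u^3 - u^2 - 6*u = (u)*(u^2 - u - 6) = u*(u + 2)*(u - 3)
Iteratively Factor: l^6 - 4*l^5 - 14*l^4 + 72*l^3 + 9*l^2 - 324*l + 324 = (l - 2)*(l^5 - 2*l^4 - 18*l^3 + 36*l^2 + 81*l - 162) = (l - 2)*(l + 3)*(l^4 - 5*l^3 - 3*l^2 + 45*l - 54) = (l - 2)^2*(l + 3)*(l^3 - 3*l^2 - 9*l + 27) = (l - 3)*(l - 2)^2*(l + 3)*(l^2 - 9) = (l - 3)*(l - 2)^2*(l + 3)^2*(l - 3)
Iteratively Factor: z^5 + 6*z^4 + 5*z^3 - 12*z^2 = (z + 3)*(z^4 + 3*z^3 - 4*z^2) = z*(z + 3)*(z^3 + 3*z^2 - 4*z) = z*(z + 3)*(z + 4)*(z^2 - z) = z^2*(z + 3)*(z + 4)*(z - 1)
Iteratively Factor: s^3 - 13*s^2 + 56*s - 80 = (s - 4)*(s^2 - 9*s + 20) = (s - 5)*(s - 4)*(s - 4)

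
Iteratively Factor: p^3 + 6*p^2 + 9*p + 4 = (p + 4)*(p^2 + 2*p + 1) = (p + 1)*(p + 4)*(p + 1)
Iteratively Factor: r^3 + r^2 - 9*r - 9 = (r - 3)*(r^2 + 4*r + 3) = (r - 3)*(r + 1)*(r + 3)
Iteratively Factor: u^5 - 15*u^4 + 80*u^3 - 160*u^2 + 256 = (u - 4)*(u^4 - 11*u^3 + 36*u^2 - 16*u - 64) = (u - 4)^2*(u^3 - 7*u^2 + 8*u + 16) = (u - 4)^3*(u^2 - 3*u - 4) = (u - 4)^4*(u + 1)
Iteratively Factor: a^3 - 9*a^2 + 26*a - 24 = (a - 3)*(a^2 - 6*a + 8) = (a - 3)*(a - 2)*(a - 4)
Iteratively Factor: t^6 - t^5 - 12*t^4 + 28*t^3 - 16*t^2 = (t + 4)*(t^5 - 5*t^4 + 8*t^3 - 4*t^2) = (t - 1)*(t + 4)*(t^4 - 4*t^3 + 4*t^2) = t*(t - 1)*(t + 4)*(t^3 - 4*t^2 + 4*t) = t*(t - 2)*(t - 1)*(t + 4)*(t^2 - 2*t) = t*(t - 2)^2*(t - 1)*(t + 4)*(t)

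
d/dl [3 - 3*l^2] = -6*l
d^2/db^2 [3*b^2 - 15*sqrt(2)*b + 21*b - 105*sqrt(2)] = 6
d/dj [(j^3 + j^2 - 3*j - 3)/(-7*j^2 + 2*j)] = (-7*j^4 + 4*j^3 - 19*j^2 - 42*j + 6)/(j^2*(49*j^2 - 28*j + 4))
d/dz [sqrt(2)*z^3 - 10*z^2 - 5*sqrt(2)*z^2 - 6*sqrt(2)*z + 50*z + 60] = 3*sqrt(2)*z^2 - 20*z - 10*sqrt(2)*z - 6*sqrt(2) + 50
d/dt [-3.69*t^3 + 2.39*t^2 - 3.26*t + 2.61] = -11.07*t^2 + 4.78*t - 3.26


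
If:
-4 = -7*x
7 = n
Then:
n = 7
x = 4/7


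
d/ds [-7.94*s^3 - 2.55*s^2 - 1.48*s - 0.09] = -23.82*s^2 - 5.1*s - 1.48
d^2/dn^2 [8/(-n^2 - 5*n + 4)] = 16*(n^2 + 5*n - (2*n + 5)^2 - 4)/(n^2 + 5*n - 4)^3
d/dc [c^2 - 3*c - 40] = 2*c - 3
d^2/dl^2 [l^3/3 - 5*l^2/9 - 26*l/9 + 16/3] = 2*l - 10/9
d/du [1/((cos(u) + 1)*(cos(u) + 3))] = 2*(cos(u) + 2)*sin(u)/((cos(u) + 1)^2*(cos(u) + 3)^2)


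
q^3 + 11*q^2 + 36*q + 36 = (q + 2)*(q + 3)*(q + 6)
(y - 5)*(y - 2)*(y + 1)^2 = y^4 - 5*y^3 - 3*y^2 + 13*y + 10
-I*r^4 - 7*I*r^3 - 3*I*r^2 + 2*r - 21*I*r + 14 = (r + 7)*(r - 2*I)*(r + I)*(-I*r + 1)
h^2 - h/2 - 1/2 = (h - 1)*(h + 1/2)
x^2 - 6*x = x*(x - 6)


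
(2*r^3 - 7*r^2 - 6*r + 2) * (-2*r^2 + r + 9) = -4*r^5 + 16*r^4 + 23*r^3 - 73*r^2 - 52*r + 18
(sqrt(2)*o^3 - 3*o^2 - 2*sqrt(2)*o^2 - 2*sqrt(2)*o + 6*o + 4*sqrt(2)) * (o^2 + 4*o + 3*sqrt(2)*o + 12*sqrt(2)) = sqrt(2)*o^5 + 2*sqrt(2)*o^4 + 3*o^4 - 19*sqrt(2)*o^3 + 6*o^3 - 36*o^2 - 22*sqrt(2)*o^2 - 24*o + 88*sqrt(2)*o + 96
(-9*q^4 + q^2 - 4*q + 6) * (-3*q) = 27*q^5 - 3*q^3 + 12*q^2 - 18*q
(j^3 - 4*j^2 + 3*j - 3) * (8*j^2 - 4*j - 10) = 8*j^5 - 36*j^4 + 30*j^3 + 4*j^2 - 18*j + 30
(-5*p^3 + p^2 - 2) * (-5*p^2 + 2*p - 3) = 25*p^5 - 15*p^4 + 17*p^3 + 7*p^2 - 4*p + 6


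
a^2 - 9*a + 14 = (a - 7)*(a - 2)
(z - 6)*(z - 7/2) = z^2 - 19*z/2 + 21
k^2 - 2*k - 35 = (k - 7)*(k + 5)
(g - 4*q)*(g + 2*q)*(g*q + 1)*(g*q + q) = g^4*q^2 - 2*g^3*q^3 + g^3*q^2 + g^3*q - 8*g^2*q^4 - 2*g^2*q^3 - 2*g^2*q^2 + g^2*q - 8*g*q^4 - 8*g*q^3 - 2*g*q^2 - 8*q^3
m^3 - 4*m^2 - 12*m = m*(m - 6)*(m + 2)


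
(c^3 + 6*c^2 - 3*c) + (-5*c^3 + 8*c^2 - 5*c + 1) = -4*c^3 + 14*c^2 - 8*c + 1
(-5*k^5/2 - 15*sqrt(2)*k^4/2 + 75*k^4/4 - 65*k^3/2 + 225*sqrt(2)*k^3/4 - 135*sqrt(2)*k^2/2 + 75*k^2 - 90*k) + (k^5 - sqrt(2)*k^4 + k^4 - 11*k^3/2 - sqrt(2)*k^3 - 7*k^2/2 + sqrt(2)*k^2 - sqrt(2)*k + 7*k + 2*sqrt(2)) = -3*k^5/2 - 17*sqrt(2)*k^4/2 + 79*k^4/4 - 38*k^3 + 221*sqrt(2)*k^3/4 - 133*sqrt(2)*k^2/2 + 143*k^2/2 - 83*k - sqrt(2)*k + 2*sqrt(2)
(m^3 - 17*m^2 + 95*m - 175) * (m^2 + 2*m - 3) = m^5 - 15*m^4 + 58*m^3 + 66*m^2 - 635*m + 525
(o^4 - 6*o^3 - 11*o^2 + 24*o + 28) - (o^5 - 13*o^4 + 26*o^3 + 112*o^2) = -o^5 + 14*o^4 - 32*o^3 - 123*o^2 + 24*o + 28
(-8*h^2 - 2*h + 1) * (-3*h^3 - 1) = 24*h^5 + 6*h^4 - 3*h^3 + 8*h^2 + 2*h - 1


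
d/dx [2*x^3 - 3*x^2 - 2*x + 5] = 6*x^2 - 6*x - 2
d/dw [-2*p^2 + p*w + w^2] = p + 2*w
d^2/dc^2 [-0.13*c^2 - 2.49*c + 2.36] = -0.260000000000000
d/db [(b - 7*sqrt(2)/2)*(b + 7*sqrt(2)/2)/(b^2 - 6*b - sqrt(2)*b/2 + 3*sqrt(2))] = (8*b*(2*b^2 - 12*b - sqrt(2)*b + 6*sqrt(2)) + (2*b - 7*sqrt(2))*(2*b + 7*sqrt(2))*(-4*b + sqrt(2) + 12))/(2*(2*b^2 - 12*b - sqrt(2)*b + 6*sqrt(2))^2)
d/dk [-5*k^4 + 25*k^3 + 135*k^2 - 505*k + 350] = -20*k^3 + 75*k^2 + 270*k - 505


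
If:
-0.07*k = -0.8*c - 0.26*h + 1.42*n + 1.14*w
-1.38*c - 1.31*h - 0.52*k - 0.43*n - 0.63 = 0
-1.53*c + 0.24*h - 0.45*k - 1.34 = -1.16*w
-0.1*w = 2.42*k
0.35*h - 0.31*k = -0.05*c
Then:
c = -0.18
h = -0.01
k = -0.04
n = -0.83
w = 0.91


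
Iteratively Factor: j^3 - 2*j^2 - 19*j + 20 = (j - 5)*(j^2 + 3*j - 4) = (j - 5)*(j + 4)*(j - 1)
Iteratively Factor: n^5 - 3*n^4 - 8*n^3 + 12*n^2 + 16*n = (n + 2)*(n^4 - 5*n^3 + 2*n^2 + 8*n) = (n - 4)*(n + 2)*(n^3 - n^2 - 2*n) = n*(n - 4)*(n + 2)*(n^2 - n - 2) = n*(n - 4)*(n + 1)*(n + 2)*(n - 2)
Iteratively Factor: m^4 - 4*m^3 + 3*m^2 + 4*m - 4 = (m - 2)*(m^3 - 2*m^2 - m + 2) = (m - 2)^2*(m^2 - 1) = (m - 2)^2*(m + 1)*(m - 1)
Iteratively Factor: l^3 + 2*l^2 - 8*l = (l - 2)*(l^2 + 4*l) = l*(l - 2)*(l + 4)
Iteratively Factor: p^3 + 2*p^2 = (p)*(p^2 + 2*p) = p*(p + 2)*(p)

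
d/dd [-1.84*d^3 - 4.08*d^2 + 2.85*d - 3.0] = -5.52*d^2 - 8.16*d + 2.85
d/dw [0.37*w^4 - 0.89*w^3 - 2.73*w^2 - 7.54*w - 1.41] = 1.48*w^3 - 2.67*w^2 - 5.46*w - 7.54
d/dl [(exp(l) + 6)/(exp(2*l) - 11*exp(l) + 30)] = (-(exp(l) + 6)*(2*exp(l) - 11) + exp(2*l) - 11*exp(l) + 30)*exp(l)/(exp(2*l) - 11*exp(l) + 30)^2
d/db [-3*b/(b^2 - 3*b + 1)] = 3*(b^2 - 1)/(b^4 - 6*b^3 + 11*b^2 - 6*b + 1)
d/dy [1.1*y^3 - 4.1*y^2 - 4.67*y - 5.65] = 3.3*y^2 - 8.2*y - 4.67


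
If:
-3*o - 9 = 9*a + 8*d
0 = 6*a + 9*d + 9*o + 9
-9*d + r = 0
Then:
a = -5*r/63 - 6/7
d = r/9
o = -11*r/189 - 3/7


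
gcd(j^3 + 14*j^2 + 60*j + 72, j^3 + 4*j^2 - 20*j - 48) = j^2 + 8*j + 12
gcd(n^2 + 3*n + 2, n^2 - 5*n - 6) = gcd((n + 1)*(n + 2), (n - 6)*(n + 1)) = n + 1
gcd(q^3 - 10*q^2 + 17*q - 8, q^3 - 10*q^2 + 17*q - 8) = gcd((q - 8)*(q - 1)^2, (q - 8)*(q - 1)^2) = q^3 - 10*q^2 + 17*q - 8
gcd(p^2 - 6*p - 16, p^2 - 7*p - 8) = p - 8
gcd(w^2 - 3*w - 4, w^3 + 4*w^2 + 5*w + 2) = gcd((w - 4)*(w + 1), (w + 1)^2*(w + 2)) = w + 1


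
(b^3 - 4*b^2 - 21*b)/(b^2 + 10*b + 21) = b*(b - 7)/(b + 7)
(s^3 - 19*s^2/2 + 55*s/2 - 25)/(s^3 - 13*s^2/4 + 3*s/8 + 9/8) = 4*(2*s^3 - 19*s^2 + 55*s - 50)/(8*s^3 - 26*s^2 + 3*s + 9)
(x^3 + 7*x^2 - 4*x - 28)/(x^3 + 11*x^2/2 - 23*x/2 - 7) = 2*(x + 2)/(2*x + 1)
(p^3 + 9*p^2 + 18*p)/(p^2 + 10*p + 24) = p*(p + 3)/(p + 4)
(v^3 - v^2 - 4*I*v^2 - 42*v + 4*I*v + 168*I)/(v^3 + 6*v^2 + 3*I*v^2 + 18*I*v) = (v^2 - v*(7 + 4*I) + 28*I)/(v*(v + 3*I))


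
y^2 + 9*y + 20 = (y + 4)*(y + 5)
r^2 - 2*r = r*(r - 2)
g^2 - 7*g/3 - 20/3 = (g - 4)*(g + 5/3)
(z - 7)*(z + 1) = z^2 - 6*z - 7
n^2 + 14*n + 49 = (n + 7)^2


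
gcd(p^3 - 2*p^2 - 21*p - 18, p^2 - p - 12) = p + 3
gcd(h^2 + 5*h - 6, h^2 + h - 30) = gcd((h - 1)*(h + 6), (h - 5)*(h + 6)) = h + 6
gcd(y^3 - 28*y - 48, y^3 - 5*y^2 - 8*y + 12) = y^2 - 4*y - 12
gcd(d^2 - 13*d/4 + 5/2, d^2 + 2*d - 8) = d - 2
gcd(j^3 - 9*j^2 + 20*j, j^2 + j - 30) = j - 5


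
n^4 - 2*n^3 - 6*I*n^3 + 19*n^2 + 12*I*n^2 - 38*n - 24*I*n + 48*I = (n - 2)*(n - 8*I)*(n - I)*(n + 3*I)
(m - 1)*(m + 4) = m^2 + 3*m - 4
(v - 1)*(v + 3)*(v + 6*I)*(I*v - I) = I*v^4 - 6*v^3 + I*v^3 - 6*v^2 - 5*I*v^2 + 30*v + 3*I*v - 18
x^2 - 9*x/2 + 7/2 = (x - 7/2)*(x - 1)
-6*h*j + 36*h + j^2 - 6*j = (-6*h + j)*(j - 6)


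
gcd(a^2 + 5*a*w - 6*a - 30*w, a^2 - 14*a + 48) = a - 6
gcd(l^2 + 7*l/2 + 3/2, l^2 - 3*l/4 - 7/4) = 1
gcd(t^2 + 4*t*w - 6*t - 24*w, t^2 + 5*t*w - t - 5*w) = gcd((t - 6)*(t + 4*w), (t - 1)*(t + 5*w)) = 1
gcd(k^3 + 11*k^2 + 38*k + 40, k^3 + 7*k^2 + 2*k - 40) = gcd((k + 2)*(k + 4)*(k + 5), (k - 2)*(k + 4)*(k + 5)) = k^2 + 9*k + 20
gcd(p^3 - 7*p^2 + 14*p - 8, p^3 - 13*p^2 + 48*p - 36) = p - 1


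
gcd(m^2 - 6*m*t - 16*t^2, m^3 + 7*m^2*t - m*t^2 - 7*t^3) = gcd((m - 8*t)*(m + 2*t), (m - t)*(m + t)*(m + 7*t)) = 1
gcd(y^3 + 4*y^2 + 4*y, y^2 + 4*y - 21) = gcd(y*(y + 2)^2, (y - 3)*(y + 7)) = 1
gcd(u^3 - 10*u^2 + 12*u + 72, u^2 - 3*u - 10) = u + 2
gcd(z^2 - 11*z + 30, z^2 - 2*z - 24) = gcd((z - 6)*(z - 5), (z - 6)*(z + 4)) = z - 6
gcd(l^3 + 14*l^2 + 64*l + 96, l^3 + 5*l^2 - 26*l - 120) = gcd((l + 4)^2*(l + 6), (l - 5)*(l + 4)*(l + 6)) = l^2 + 10*l + 24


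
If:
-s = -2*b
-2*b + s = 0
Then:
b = s/2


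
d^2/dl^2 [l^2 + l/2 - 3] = 2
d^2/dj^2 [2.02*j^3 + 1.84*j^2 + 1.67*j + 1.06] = 12.12*j + 3.68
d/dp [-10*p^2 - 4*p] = -20*p - 4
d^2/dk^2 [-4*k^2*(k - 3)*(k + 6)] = -48*k^2 - 72*k + 144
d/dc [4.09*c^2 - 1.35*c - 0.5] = 8.18*c - 1.35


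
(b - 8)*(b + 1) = b^2 - 7*b - 8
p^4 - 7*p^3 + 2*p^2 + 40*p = p*(p - 5)*(p - 4)*(p + 2)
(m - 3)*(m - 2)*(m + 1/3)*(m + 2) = m^4 - 8*m^3/3 - 5*m^2 + 32*m/3 + 4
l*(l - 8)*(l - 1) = l^3 - 9*l^2 + 8*l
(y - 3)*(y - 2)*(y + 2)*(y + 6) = y^4 + 3*y^3 - 22*y^2 - 12*y + 72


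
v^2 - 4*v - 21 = (v - 7)*(v + 3)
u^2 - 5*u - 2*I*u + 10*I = (u - 5)*(u - 2*I)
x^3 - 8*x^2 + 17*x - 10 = (x - 5)*(x - 2)*(x - 1)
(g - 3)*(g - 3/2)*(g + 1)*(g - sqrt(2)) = g^4 - 7*g^3/2 - sqrt(2)*g^3 + 7*sqrt(2)*g^2/2 + 9*g/2 - 9*sqrt(2)/2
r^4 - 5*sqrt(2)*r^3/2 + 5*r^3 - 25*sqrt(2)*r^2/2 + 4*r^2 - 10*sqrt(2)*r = r*(r + 1)*(r + 4)*(r - 5*sqrt(2)/2)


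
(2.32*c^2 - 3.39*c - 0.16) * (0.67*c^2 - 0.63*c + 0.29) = 1.5544*c^4 - 3.7329*c^3 + 2.7013*c^2 - 0.8823*c - 0.0464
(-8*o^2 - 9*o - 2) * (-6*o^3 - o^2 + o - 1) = 48*o^5 + 62*o^4 + 13*o^3 + o^2 + 7*o + 2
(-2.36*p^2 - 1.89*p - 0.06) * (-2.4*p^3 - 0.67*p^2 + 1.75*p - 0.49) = 5.664*p^5 + 6.1172*p^4 - 2.7197*p^3 - 2.1109*p^2 + 0.8211*p + 0.0294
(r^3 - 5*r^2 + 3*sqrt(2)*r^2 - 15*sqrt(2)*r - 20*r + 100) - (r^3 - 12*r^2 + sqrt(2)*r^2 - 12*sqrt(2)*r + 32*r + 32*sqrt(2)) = 2*sqrt(2)*r^2 + 7*r^2 - 52*r - 3*sqrt(2)*r - 32*sqrt(2) + 100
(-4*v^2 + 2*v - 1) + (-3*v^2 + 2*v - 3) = -7*v^2 + 4*v - 4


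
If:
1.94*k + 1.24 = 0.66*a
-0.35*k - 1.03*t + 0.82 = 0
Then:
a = 8.76536796536796 - 8.65021645021645*t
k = 2.34285714285714 - 2.94285714285714*t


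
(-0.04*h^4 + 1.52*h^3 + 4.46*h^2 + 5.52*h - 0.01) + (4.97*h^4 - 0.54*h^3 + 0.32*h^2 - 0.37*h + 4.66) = 4.93*h^4 + 0.98*h^3 + 4.78*h^2 + 5.15*h + 4.65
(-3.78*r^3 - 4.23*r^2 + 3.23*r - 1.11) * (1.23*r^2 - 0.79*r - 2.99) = -4.6494*r^5 - 2.2167*r^4 + 18.6168*r^3 + 8.7307*r^2 - 8.7808*r + 3.3189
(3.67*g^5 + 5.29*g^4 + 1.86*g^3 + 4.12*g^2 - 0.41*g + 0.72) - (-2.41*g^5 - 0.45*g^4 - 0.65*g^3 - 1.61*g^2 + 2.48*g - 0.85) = 6.08*g^5 + 5.74*g^4 + 2.51*g^3 + 5.73*g^2 - 2.89*g + 1.57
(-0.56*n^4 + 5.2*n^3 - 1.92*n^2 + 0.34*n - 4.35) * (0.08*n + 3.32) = -0.0448*n^5 - 1.4432*n^4 + 17.1104*n^3 - 6.3472*n^2 + 0.7808*n - 14.442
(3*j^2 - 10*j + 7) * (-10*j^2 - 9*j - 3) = -30*j^4 + 73*j^3 + 11*j^2 - 33*j - 21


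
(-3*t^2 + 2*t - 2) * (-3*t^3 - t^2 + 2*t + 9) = 9*t^5 - 3*t^4 - 2*t^3 - 21*t^2 + 14*t - 18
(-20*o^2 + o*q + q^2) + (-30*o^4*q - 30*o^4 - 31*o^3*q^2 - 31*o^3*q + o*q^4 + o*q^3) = -30*o^4*q - 30*o^4 - 31*o^3*q^2 - 31*o^3*q - 20*o^2 + o*q^4 + o*q^3 + o*q + q^2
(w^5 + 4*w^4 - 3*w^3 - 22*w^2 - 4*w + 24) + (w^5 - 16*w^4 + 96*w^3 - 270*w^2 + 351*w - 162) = 2*w^5 - 12*w^4 + 93*w^3 - 292*w^2 + 347*w - 138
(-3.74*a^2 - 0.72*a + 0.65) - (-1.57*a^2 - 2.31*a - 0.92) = -2.17*a^2 + 1.59*a + 1.57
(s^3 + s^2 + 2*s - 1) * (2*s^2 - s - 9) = 2*s^5 + s^4 - 6*s^3 - 13*s^2 - 17*s + 9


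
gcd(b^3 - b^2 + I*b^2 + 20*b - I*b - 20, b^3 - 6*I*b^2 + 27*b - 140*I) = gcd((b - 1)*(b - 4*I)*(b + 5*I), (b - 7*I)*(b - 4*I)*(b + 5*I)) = b^2 + I*b + 20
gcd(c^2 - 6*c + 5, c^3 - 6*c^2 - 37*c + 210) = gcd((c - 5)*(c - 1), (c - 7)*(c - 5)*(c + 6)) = c - 5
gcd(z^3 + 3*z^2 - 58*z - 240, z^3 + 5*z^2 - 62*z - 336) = z^2 - 2*z - 48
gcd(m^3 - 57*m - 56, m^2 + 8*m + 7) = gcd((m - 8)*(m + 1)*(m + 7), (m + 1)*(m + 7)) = m^2 + 8*m + 7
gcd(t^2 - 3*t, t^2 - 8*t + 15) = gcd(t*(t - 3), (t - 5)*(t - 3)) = t - 3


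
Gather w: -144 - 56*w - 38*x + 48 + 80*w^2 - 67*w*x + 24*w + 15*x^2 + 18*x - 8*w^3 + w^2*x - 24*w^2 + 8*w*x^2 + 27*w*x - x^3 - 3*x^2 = -8*w^3 + w^2*(x + 56) + w*(8*x^2 - 40*x - 32) - x^3 + 12*x^2 - 20*x - 96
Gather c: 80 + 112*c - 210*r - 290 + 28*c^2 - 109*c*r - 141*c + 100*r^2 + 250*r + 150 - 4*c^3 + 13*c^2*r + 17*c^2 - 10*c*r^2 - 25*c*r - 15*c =-4*c^3 + c^2*(13*r + 45) + c*(-10*r^2 - 134*r - 44) + 100*r^2 + 40*r - 60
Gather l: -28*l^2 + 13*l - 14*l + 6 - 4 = -28*l^2 - l + 2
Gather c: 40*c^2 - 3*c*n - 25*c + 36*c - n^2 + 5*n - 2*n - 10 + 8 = 40*c^2 + c*(11 - 3*n) - n^2 + 3*n - 2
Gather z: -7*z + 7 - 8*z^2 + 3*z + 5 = -8*z^2 - 4*z + 12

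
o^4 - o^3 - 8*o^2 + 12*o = o*(o - 2)^2*(o + 3)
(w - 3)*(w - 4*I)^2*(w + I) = w^4 - 3*w^3 - 7*I*w^3 - 8*w^2 + 21*I*w^2 + 24*w - 16*I*w + 48*I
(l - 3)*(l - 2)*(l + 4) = l^3 - l^2 - 14*l + 24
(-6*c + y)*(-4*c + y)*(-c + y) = -24*c^3 + 34*c^2*y - 11*c*y^2 + y^3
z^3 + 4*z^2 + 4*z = z*(z + 2)^2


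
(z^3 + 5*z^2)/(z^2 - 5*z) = z*(z + 5)/(z - 5)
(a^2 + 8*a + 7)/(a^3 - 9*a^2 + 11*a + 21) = (a + 7)/(a^2 - 10*a + 21)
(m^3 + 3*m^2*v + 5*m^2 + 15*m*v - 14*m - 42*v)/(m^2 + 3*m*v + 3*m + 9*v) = (m^2 + 5*m - 14)/(m + 3)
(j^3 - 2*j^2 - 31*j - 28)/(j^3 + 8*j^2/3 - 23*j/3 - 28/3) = 3*(j - 7)/(3*j - 7)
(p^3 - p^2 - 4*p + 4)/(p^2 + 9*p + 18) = (p^3 - p^2 - 4*p + 4)/(p^2 + 9*p + 18)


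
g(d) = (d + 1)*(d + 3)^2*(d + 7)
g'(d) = (d + 1)*(d + 3)^2 + (d + 1)*(d + 7)*(2*d + 6) + (d + 3)^2*(d + 7) = 4*d^3 + 42*d^2 + 128*d + 114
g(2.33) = 882.63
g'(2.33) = 690.85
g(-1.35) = -5.38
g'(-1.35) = 7.90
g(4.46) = 3482.21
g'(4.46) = 1875.19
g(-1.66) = -6.33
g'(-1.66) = -1.04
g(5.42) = 5653.02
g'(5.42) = 2678.45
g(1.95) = 646.93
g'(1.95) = 552.96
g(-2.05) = -4.69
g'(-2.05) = -6.36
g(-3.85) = -6.49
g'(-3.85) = 15.48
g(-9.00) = 576.00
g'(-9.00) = -552.00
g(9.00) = 23040.00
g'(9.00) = 7584.00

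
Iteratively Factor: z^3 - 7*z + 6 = (z - 2)*(z^2 + 2*z - 3) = (z - 2)*(z - 1)*(z + 3)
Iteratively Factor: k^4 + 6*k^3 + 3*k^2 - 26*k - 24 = (k + 4)*(k^3 + 2*k^2 - 5*k - 6) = (k + 1)*(k + 4)*(k^2 + k - 6) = (k - 2)*(k + 1)*(k + 4)*(k + 3)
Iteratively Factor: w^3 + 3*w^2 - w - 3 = (w + 3)*(w^2 - 1) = (w + 1)*(w + 3)*(w - 1)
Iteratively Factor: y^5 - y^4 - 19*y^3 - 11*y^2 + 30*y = (y - 1)*(y^4 - 19*y^2 - 30*y) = (y - 1)*(y + 3)*(y^3 - 3*y^2 - 10*y) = y*(y - 1)*(y + 3)*(y^2 - 3*y - 10) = y*(y - 5)*(y - 1)*(y + 3)*(y + 2)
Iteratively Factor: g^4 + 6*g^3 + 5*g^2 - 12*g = (g)*(g^3 + 6*g^2 + 5*g - 12) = g*(g - 1)*(g^2 + 7*g + 12) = g*(g - 1)*(g + 3)*(g + 4)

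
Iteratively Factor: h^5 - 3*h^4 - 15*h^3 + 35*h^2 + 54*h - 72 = (h - 3)*(h^4 - 15*h^2 - 10*h + 24) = (h - 3)*(h + 3)*(h^3 - 3*h^2 - 6*h + 8) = (h - 3)*(h - 1)*(h + 3)*(h^2 - 2*h - 8) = (h - 3)*(h - 1)*(h + 2)*(h + 3)*(h - 4)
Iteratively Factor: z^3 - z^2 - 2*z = (z - 2)*(z^2 + z) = (z - 2)*(z + 1)*(z)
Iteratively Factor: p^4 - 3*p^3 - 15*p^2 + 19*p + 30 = (p - 5)*(p^3 + 2*p^2 - 5*p - 6) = (p - 5)*(p + 3)*(p^2 - p - 2) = (p - 5)*(p - 2)*(p + 3)*(p + 1)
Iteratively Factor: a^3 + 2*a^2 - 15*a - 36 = (a + 3)*(a^2 - a - 12) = (a - 4)*(a + 3)*(a + 3)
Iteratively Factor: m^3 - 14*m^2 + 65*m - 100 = (m - 5)*(m^2 - 9*m + 20) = (m - 5)*(m - 4)*(m - 5)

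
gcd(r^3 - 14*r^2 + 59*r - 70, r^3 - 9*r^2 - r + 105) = r^2 - 12*r + 35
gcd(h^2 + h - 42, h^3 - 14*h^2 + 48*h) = h - 6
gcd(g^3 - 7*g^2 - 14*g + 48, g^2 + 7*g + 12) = g + 3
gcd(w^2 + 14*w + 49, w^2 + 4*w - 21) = w + 7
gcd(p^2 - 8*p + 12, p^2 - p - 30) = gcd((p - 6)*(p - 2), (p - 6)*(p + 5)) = p - 6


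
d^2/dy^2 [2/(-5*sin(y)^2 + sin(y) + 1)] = 2*(-100*sin(y)^4 + 15*sin(y)^3 + 129*sin(y)^2 - 29*sin(y) + 12)/(-5*sin(y)^2 + sin(y) + 1)^3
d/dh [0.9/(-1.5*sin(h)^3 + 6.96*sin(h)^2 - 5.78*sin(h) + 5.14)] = (4.05*sin(h)^2 - 12.528*sin(h) + 5.202)*cos(h)/(1.5*sin(h)^3 - 6.96*sin(h)^2 + 5.78*sin(h) - 5.14)^2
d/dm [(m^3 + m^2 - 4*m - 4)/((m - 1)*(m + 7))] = (m^4 + 12*m^3 - 11*m^2 - 6*m + 52)/(m^4 + 12*m^3 + 22*m^2 - 84*m + 49)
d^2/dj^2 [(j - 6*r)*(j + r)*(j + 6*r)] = 6*j + 2*r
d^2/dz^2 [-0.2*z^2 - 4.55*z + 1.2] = -0.400000000000000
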